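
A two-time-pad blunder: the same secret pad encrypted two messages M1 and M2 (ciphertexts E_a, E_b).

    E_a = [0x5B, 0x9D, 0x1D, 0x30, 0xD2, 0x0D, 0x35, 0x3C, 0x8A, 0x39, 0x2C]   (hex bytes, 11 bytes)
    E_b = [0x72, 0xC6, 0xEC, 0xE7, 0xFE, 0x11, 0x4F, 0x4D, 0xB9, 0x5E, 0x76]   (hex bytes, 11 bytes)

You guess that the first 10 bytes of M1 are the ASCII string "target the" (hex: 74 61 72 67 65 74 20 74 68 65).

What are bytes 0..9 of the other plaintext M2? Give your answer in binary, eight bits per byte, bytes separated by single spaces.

01011101 00111010 10000011 10110000 01001001 01101000 01011010 00000101 01011011 00000010

First, E_a ⊕ E_b = (M1 ⊕ K) ⊕ (M2 ⊕ K) = M1 ⊕ M2, so the key drops out. Then M2 = (M1 ⊕ M2) ⊕ M1 over the first 10 bytes.
byte 0: (5b XOR 72) XOR 74 = 29 XOR 74 = 5d
byte 1: (9d XOR c6) XOR 61 = 5b XOR 61 = 3a
byte 2: (1d XOR ec) XOR 72 = f1 XOR 72 = 83
byte 3: (30 XOR e7) XOR 67 = d7 XOR 67 = b0
byte 4: (d2 XOR fe) XOR 65 = 2c XOR 65 = 49
byte 5: (0d XOR 11) XOR 74 = 1c XOR 74 = 68
byte 6: (35 XOR 4f) XOR 20 = 7a XOR 20 = 5a
byte 7: (3c XOR 4d) XOR 74 = 71 XOR 74 = 05
byte 8: (8a XOR b9) XOR 68 = 33 XOR 68 = 5b
byte 9: (39 XOR 5e) XOR 65 = 67 XOR 65 = 02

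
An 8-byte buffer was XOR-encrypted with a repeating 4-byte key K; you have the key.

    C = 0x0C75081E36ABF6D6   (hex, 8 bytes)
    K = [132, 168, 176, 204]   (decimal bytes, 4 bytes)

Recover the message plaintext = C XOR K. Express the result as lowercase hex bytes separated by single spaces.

The 4-byte key repeats, so the effective keystream is 84 a8 b0 cc 84 a8 b0 cc.
byte 0:  12 xor 132 = 136
byte 1: 117 xor 168 = 221
byte 2:   8 xor 176 = 184
byte 3:  30 xor 204 = 210
byte 4:  54 xor 132 = 178
byte 5: 171 xor 168 =   3
byte 6: 246 xor 176 =  70
byte 7: 214 xor 204 =  26

88 dd b8 d2 b2 03 46 1a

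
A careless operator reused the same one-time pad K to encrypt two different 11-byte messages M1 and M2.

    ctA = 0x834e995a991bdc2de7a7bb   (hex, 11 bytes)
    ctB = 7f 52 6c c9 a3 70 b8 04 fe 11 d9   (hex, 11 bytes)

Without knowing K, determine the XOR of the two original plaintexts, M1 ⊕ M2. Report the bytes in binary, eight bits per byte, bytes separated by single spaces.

ctA ⊕ ctB = (M1 ⊕ K) ⊕ (M2 ⊕ K) = M1 ⊕ M2 — the shared key cancels under XOR.
10000011 XOR 01111111 = 11111100
01001110 XOR 01010010 = 00011100
10011001 XOR 01101100 = 11110101
01011010 XOR 11001001 = 10010011
10011001 XOR 10100011 = 00111010
00011011 XOR 01110000 = 01101011
11011100 XOR 10111000 = 01100100
00101101 XOR 00000100 = 00101001
11100111 XOR 11111110 = 00011001
10100111 XOR 00010001 = 10110110
10111011 XOR 11011001 = 01100010

11111100 00011100 11110101 10010011 00111010 01101011 01100100 00101001 00011001 10110110 01100010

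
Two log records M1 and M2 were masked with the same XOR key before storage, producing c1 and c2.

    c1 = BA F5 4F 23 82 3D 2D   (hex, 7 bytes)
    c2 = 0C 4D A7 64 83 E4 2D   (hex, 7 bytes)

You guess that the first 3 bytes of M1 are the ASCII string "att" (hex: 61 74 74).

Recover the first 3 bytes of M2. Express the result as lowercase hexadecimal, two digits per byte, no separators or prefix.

First, c1 ⊕ c2 = (M1 ⊕ K) ⊕ (M2 ⊕ K) = M1 ⊕ M2, so the key drops out. Then M2 = (M1 ⊕ M2) ⊕ M1 over the first 3 bytes.
byte 0: (ba xor 0c) xor 61 = b6 xor 61 = d7
byte 1: (f5 xor 4d) xor 74 = b8 xor 74 = cc
byte 2: (4f xor a7) xor 74 = e8 xor 74 = 9c

d7cc9c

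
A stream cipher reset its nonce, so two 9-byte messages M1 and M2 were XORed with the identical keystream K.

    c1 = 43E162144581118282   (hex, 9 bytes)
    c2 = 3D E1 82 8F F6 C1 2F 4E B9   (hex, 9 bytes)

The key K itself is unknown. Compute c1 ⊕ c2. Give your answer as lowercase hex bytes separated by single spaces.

c1 ⊕ c2 = (M1 ⊕ K) ⊕ (M2 ⊕ K) = M1 ⊕ M2 — the shared key cancels under XOR.
byte 0:  67 XOR  61 = 126
byte 1: 225 XOR 225 =   0
byte 2:  98 XOR 130 = 224
byte 3:  20 XOR 143 = 155
byte 4:  69 XOR 246 = 179
byte 5: 129 XOR 193 =  64
byte 6:  17 XOR  47 =  62
byte 7: 130 XOR  78 = 204
byte 8: 130 XOR 185 =  59

7e 00 e0 9b b3 40 3e cc 3b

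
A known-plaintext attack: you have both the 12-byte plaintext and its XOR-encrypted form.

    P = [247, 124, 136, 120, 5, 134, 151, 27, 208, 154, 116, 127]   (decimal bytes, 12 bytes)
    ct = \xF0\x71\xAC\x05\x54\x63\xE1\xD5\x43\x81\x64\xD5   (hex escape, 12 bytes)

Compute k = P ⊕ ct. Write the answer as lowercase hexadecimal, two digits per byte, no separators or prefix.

070d247d51e576ce931b10aa

Since ct = P ⊕ k, XORing both sides with P gives k = P ⊕ ct.
f7 XOR f0 = 07
7c XOR 71 = 0d
88 XOR ac = 24
78 XOR 05 = 7d
05 XOR 54 = 51
86 XOR 63 = e5
97 XOR e1 = 76
1b XOR d5 = ce
d0 XOR 43 = 93
9a XOR 81 = 1b
74 XOR 64 = 10
7f XOR d5 = aa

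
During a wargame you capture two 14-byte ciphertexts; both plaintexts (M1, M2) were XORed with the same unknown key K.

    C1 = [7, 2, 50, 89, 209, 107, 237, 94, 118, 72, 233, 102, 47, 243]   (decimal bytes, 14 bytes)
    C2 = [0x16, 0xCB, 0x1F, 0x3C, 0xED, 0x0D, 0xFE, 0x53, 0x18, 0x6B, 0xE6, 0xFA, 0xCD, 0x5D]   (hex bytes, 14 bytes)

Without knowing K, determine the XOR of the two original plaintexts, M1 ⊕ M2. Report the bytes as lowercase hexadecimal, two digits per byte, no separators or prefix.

11c92d653c66130d6e230f9ce2ae

C1 ⊕ C2 = (M1 ⊕ K) ⊕ (M2 ⊕ K) = M1 ⊕ M2 — the shared key cancels under XOR.
07 ⊕ 16 = 11
02 ⊕ cb = c9
32 ⊕ 1f = 2d
59 ⊕ 3c = 65
d1 ⊕ ed = 3c
6b ⊕ 0d = 66
ed ⊕ fe = 13
5e ⊕ 53 = 0d
76 ⊕ 18 = 6e
48 ⊕ 6b = 23
e9 ⊕ e6 = 0f
66 ⊕ fa = 9c
2f ⊕ cd = e2
f3 ⊕ 5d = ae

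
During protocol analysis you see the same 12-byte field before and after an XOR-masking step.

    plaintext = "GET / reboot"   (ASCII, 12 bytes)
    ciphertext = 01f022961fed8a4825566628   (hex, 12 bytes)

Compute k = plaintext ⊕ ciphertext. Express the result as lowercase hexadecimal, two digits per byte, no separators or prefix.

Since ciphertext = plaintext ⊕ k, XORing both sides with plaintext gives k = plaintext ⊕ ciphertext.
byte 0: 47 ⊕ 01 = 46
byte 1: 45 ⊕ f0 = b5
byte 2: 54 ⊕ 22 = 76
byte 3: 20 ⊕ 96 = b6
byte 4: 2f ⊕ 1f = 30
byte 5: 20 ⊕ ed = cd
byte 6: 72 ⊕ 8a = f8
byte 7: 65 ⊕ 48 = 2d
byte 8: 62 ⊕ 25 = 47
byte 9: 6f ⊕ 56 = 39
byte 10: 6f ⊕ 66 = 09
byte 11: 74 ⊕ 28 = 5c

46b576b630cdf82d4739095c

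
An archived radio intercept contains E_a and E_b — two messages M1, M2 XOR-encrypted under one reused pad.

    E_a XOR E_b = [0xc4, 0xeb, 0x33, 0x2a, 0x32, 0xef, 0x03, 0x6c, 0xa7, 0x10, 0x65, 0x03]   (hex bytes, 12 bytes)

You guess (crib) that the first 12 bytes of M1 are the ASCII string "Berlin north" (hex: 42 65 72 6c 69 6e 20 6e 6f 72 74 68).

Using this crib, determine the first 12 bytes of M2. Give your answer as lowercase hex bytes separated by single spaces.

86 8e 41 46 5b 81 23 02 c8 62 11 6b

Since E_a ⊕ E_b = M1 ⊕ M2, XORing with the guessed M1 bytes yields the corresponding M2 bytes: M2 = (E_a ⊕ E_b) ⊕ M1.
c4 XOR 42 = 86
eb XOR 65 = 8e
33 XOR 72 = 41
2a XOR 6c = 46
32 XOR 69 = 5b
ef XOR 6e = 81
03 XOR 20 = 23
6c XOR 6e = 02
a7 XOR 6f = c8
10 XOR 72 = 62
65 XOR 74 = 11
03 XOR 68 = 6b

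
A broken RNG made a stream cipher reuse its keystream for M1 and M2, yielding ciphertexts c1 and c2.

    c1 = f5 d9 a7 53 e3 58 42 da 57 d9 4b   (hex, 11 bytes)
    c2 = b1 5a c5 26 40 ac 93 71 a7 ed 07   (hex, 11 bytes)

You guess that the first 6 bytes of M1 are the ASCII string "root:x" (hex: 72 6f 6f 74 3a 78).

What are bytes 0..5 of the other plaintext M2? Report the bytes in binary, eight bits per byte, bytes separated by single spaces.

First, c1 ⊕ c2 = (M1 ⊕ K) ⊕ (M2 ⊕ K) = M1 ⊕ M2, so the key drops out. Then M2 = (M1 ⊕ M2) ⊕ M1 over the first 6 bytes.
byte 0: (f5 XOR b1) XOR 72 = 44 XOR 72 = 36
byte 1: (d9 XOR 5a) XOR 6f = 83 XOR 6f = ec
byte 2: (a7 XOR c5) XOR 6f = 62 XOR 6f = 0d
byte 3: (53 XOR 26) XOR 74 = 75 XOR 74 = 01
byte 4: (e3 XOR 40) XOR 3a = a3 XOR 3a = 99
byte 5: (58 XOR ac) XOR 78 = f4 XOR 78 = 8c

00110110 11101100 00001101 00000001 10011001 10001100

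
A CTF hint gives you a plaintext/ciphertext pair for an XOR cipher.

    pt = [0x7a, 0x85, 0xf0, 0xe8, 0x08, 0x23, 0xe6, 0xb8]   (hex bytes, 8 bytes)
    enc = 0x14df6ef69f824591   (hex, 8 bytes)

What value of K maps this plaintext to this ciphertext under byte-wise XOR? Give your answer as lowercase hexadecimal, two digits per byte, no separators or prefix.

Since enc = pt ⊕ K, XORing both sides with pt gives K = pt ⊕ enc.
byte 0: 01111010 ⊕ 00010100 = 01101110
byte 1: 10000101 ⊕ 11011111 = 01011010
byte 2: 11110000 ⊕ 01101110 = 10011110
byte 3: 11101000 ⊕ 11110110 = 00011110
byte 4: 00001000 ⊕ 10011111 = 10010111
byte 5: 00100011 ⊕ 10000010 = 10100001
byte 6: 11100110 ⊕ 01000101 = 10100011
byte 7: 10111000 ⊕ 10010001 = 00101001

6e5a9e1e97a1a329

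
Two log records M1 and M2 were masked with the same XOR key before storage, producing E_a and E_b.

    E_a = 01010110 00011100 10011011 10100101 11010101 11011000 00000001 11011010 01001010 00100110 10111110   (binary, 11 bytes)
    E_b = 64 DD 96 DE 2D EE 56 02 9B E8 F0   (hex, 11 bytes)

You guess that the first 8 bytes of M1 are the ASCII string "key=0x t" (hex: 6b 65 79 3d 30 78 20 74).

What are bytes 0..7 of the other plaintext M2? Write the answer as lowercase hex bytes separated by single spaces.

59 a4 74 46 c8 4e 77 ac

First, E_a ⊕ E_b = (M1 ⊕ K) ⊕ (M2 ⊕ K) = M1 ⊕ M2, so the key drops out. Then M2 = (M1 ⊕ M2) ⊕ M1 over the first 8 bytes.
byte 0: (56 ^ 64) ^ 6b = 32 ^ 6b = 59
byte 1: (1c ^ dd) ^ 65 = c1 ^ 65 = a4
byte 2: (9b ^ 96) ^ 79 = 0d ^ 79 = 74
byte 3: (a5 ^ de) ^ 3d = 7b ^ 3d = 46
byte 4: (d5 ^ 2d) ^ 30 = f8 ^ 30 = c8
byte 5: (d8 ^ ee) ^ 78 = 36 ^ 78 = 4e
byte 6: (01 ^ 56) ^ 20 = 57 ^ 20 = 77
byte 7: (da ^ 02) ^ 74 = d8 ^ 74 = ac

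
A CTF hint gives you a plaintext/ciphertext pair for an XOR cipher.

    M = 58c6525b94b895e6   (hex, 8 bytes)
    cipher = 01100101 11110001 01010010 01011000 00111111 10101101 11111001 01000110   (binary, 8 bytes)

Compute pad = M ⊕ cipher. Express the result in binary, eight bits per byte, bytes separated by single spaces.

Since cipher = M ⊕ pad, XORing both sides with M gives pad = M ⊕ cipher.
58 xor 65 = 3d
c6 xor f1 = 37
52 xor 52 = 00
5b xor 58 = 03
94 xor 3f = ab
b8 xor ad = 15
95 xor f9 = 6c
e6 xor 46 = a0

00111101 00110111 00000000 00000011 10101011 00010101 01101100 10100000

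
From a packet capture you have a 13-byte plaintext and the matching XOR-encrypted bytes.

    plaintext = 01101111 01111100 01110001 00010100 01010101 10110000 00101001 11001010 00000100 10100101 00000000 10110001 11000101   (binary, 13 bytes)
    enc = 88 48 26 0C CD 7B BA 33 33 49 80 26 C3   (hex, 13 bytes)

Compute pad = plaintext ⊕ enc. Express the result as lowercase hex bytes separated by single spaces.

Since enc = plaintext ⊕ pad, XORing both sides with plaintext gives pad = plaintext ⊕ enc.
byte 0: 6f ⊕ 88 = e7
byte 1: 7c ⊕ 48 = 34
byte 2: 71 ⊕ 26 = 57
byte 3: 14 ⊕ 0c = 18
byte 4: 55 ⊕ cd = 98
byte 5: b0 ⊕ 7b = cb
byte 6: 29 ⊕ ba = 93
byte 7: ca ⊕ 33 = f9
byte 8: 04 ⊕ 33 = 37
byte 9: a5 ⊕ 49 = ec
byte 10: 00 ⊕ 80 = 80
byte 11: b1 ⊕ 26 = 97
byte 12: c5 ⊕ c3 = 06

e7 34 57 18 98 cb 93 f9 37 ec 80 97 06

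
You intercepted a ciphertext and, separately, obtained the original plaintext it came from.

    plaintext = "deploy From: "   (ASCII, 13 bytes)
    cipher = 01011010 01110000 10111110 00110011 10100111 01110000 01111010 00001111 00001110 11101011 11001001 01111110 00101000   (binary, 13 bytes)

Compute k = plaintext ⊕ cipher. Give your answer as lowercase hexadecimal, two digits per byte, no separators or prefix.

Since cipher = plaintext ⊕ k, XORing both sides with plaintext gives k = plaintext ⊕ cipher.
64 ^ 5a = 3e
65 ^ 70 = 15
70 ^ be = ce
6c ^ 33 = 5f
6f ^ a7 = c8
79 ^ 70 = 09
20 ^ 7a = 5a
46 ^ 0f = 49
72 ^ 0e = 7c
6f ^ eb = 84
6d ^ c9 = a4
3a ^ 7e = 44
20 ^ 28 = 08

3e15ce5fc8095a497c84a44408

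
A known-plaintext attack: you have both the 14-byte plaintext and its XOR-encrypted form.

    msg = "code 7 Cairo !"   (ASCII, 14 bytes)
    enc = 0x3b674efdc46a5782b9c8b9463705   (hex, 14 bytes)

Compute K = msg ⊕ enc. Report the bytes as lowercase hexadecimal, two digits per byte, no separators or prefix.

58082a98e45d77c1d8a1cb291724

Since enc = msg ⊕ K, XORing both sides with msg gives K = msg ⊕ enc.
63 ⊕ 3b = 58
6f ⊕ 67 = 08
64 ⊕ 4e = 2a
65 ⊕ fd = 98
20 ⊕ c4 = e4
37 ⊕ 6a = 5d
20 ⊕ 57 = 77
43 ⊕ 82 = c1
61 ⊕ b9 = d8
69 ⊕ c8 = a1
72 ⊕ b9 = cb
6f ⊕ 46 = 29
20 ⊕ 37 = 17
21 ⊕ 05 = 24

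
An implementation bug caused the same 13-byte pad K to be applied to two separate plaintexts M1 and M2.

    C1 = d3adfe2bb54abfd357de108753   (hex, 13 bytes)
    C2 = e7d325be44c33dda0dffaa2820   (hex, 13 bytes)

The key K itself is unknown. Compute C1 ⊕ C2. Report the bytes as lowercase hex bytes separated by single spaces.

34 7e db 95 f1 89 82 09 5a 21 ba af 73

C1 ⊕ C2 = (M1 ⊕ K) ⊕ (M2 ⊕ K) = M1 ⊕ M2 — the shared key cancels under XOR.
d3 XOR e7 = 34
ad XOR d3 = 7e
fe XOR 25 = db
2b XOR be = 95
b5 XOR 44 = f1
4a XOR c3 = 89
bf XOR 3d = 82
d3 XOR da = 09
57 XOR 0d = 5a
de XOR ff = 21
10 XOR aa = ba
87 XOR 28 = af
53 XOR 20 = 73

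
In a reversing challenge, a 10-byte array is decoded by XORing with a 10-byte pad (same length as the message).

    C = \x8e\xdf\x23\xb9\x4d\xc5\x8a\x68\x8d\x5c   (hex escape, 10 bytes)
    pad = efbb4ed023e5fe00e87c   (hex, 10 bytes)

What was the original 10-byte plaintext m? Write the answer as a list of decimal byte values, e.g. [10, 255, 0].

[97, 100, 109, 105, 110, 32, 116, 104, 101, 32]

byte 0: 8e XOR ef = 61
byte 1: df XOR bb = 64
byte 2: 23 XOR 4e = 6d
byte 3: b9 XOR d0 = 69
byte 4: 4d XOR 23 = 6e
byte 5: c5 XOR e5 = 20
byte 6: 8a XOR fe = 74
byte 7: 68 XOR 00 = 68
byte 8: 8d XOR e8 = 65
byte 9: 5c XOR 7c = 20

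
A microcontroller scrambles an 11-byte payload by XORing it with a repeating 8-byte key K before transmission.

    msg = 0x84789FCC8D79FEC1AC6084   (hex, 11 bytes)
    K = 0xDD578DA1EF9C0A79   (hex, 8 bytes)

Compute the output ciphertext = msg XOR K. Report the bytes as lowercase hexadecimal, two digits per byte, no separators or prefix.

The 8-byte key repeats, so the effective keystream is dd 57 8d a1 ef 9c 0a 79 dd 57 8d.
byte 0: 132 XOR 221 =  89
byte 1: 120 XOR  87 =  47
byte 2: 159 XOR 141 =  18
byte 3: 204 XOR 161 = 109
byte 4: 141 XOR 239 =  98
byte 5: 121 XOR 156 = 229
byte 6: 254 XOR  10 = 244
byte 7: 193 XOR 121 = 184
byte 8: 172 XOR 221 = 113
byte 9:  96 XOR  87 =  55
byte 10: 132 XOR 141 =   9

592f126d62e5f4b8713709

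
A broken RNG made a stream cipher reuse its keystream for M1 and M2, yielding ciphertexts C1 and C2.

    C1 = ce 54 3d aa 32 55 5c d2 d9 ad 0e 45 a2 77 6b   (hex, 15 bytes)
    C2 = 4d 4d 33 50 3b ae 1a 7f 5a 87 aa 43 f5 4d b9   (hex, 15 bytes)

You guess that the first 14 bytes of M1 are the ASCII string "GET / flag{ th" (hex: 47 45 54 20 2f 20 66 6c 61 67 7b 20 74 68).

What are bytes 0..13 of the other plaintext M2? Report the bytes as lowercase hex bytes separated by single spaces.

First, C1 ⊕ C2 = (M1 ⊕ K) ⊕ (M2 ⊕ K) = M1 ⊕ M2, so the key drops out. Then M2 = (M1 ⊕ M2) ⊕ M1 over the first 14 bytes.
byte 0: (ce ⊕ 4d) ⊕ 47 = 83 ⊕ 47 = c4
byte 1: (54 ⊕ 4d) ⊕ 45 = 19 ⊕ 45 = 5c
byte 2: (3d ⊕ 33) ⊕ 54 = 0e ⊕ 54 = 5a
byte 3: (aa ⊕ 50) ⊕ 20 = fa ⊕ 20 = da
byte 4: (32 ⊕ 3b) ⊕ 2f = 09 ⊕ 2f = 26
byte 5: (55 ⊕ ae) ⊕ 20 = fb ⊕ 20 = db
byte 6: (5c ⊕ 1a) ⊕ 66 = 46 ⊕ 66 = 20
byte 7: (d2 ⊕ 7f) ⊕ 6c = ad ⊕ 6c = c1
byte 8: (d9 ⊕ 5a) ⊕ 61 = 83 ⊕ 61 = e2
byte 9: (ad ⊕ 87) ⊕ 67 = 2a ⊕ 67 = 4d
byte 10: (0e ⊕ aa) ⊕ 7b = a4 ⊕ 7b = df
byte 11: (45 ⊕ 43) ⊕ 20 = 06 ⊕ 20 = 26
byte 12: (a2 ⊕ f5) ⊕ 74 = 57 ⊕ 74 = 23
byte 13: (77 ⊕ 4d) ⊕ 68 = 3a ⊕ 68 = 52

c4 5c 5a da 26 db 20 c1 e2 4d df 26 23 52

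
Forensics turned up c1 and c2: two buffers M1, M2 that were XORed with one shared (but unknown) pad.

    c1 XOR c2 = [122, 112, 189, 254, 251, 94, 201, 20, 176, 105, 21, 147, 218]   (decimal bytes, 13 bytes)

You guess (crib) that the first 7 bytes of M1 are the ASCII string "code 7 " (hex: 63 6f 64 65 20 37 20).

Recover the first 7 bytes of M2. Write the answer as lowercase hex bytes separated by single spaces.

19 1f d9 9b db 69 e9

Since c1 ⊕ c2 = M1 ⊕ M2, XORing with the guessed M1 bytes yields the corresponding M2 bytes: M2 = (c1 ⊕ c2) ⊕ M1.
7a xor 63 = 19
70 xor 6f = 1f
bd xor 64 = d9
fe xor 65 = 9b
fb xor 20 = db
5e xor 37 = 69
c9 xor 20 = e9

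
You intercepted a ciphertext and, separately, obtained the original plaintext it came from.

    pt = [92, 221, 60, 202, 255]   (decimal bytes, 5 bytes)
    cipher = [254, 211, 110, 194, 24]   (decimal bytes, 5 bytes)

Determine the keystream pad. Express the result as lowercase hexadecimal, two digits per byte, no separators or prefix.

a20e5208e7

Since cipher = pt ⊕ pad, XORing both sides with pt gives pad = pt ⊕ cipher.
5c ^ fe = a2
dd ^ d3 = 0e
3c ^ 6e = 52
ca ^ c2 = 08
ff ^ 18 = e7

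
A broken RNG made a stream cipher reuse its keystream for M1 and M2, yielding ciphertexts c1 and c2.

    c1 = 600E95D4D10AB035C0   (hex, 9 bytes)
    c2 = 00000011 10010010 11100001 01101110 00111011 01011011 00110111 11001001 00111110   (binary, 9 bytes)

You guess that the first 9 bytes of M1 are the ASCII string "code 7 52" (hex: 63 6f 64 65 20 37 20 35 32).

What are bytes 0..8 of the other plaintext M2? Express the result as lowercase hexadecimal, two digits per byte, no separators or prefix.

First, c1 ⊕ c2 = (M1 ⊕ K) ⊕ (M2 ⊕ K) = M1 ⊕ M2, so the key drops out. Then M2 = (M1 ⊕ M2) ⊕ M1 over the first 9 bytes.
byte 0: (60 xor 03) xor 63 = 63 xor 63 = 00
byte 1: (0e xor 92) xor 6f = 9c xor 6f = f3
byte 2: (95 xor e1) xor 64 = 74 xor 64 = 10
byte 3: (d4 xor 6e) xor 65 = ba xor 65 = df
byte 4: (d1 xor 3b) xor 20 = ea xor 20 = ca
byte 5: (0a xor 5b) xor 37 = 51 xor 37 = 66
byte 6: (b0 xor 37) xor 20 = 87 xor 20 = a7
byte 7: (35 xor c9) xor 35 = fc xor 35 = c9
byte 8: (c0 xor 3e) xor 32 = fe xor 32 = cc

00f310dfca66a7c9cc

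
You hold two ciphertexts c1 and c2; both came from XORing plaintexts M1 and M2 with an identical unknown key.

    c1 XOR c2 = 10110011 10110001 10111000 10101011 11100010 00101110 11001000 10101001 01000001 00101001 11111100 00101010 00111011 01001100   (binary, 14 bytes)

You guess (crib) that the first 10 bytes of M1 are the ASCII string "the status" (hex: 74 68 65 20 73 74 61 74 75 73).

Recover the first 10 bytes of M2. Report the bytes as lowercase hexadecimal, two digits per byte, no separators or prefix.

Since c1 ⊕ c2 = M1 ⊕ M2, XORing with the guessed M1 bytes yields the corresponding M2 bytes: M2 = (c1 ⊕ c2) ⊕ M1.
b3 ⊕ 74 = c7
b1 ⊕ 68 = d9
b8 ⊕ 65 = dd
ab ⊕ 20 = 8b
e2 ⊕ 73 = 91
2e ⊕ 74 = 5a
c8 ⊕ 61 = a9
a9 ⊕ 74 = dd
41 ⊕ 75 = 34
29 ⊕ 73 = 5a

c7d9dd8b915aa9dd345a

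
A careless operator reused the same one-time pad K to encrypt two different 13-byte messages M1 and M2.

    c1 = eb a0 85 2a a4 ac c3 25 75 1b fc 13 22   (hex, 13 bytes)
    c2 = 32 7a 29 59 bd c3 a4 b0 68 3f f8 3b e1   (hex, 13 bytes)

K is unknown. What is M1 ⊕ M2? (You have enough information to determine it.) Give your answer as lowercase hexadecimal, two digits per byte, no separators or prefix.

c1 ⊕ c2 = (M1 ⊕ K) ⊕ (M2 ⊕ K) = M1 ⊕ M2 — the shared key cancels under XOR.
235 XOR  50 = 217
160 XOR 122 = 218
133 XOR  41 = 172
 42 XOR  89 = 115
164 XOR 189 =  25
172 XOR 195 = 111
195 XOR 164 = 103
 37 XOR 176 = 149
117 XOR 104 =  29
 27 XOR  63 =  36
252 XOR 248 =   4
 19 XOR  59 =  40
 34 XOR 225 = 195

d9daac73196f67951d240428c3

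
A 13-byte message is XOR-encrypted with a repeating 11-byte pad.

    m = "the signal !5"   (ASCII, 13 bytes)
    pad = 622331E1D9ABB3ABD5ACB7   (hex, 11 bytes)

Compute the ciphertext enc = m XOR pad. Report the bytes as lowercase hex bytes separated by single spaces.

16 4b 54 c1 aa c2 d4 c5 b4 c0 97 43 16

The 11-byte key repeats, so the effective keystream is 62 23 31 e1 d9 ab b3 ab d5 ac b7 62 23.
byte 0: 01110100 XOR 01100010 = 00010110
byte 1: 01101000 XOR 00100011 = 01001011
byte 2: 01100101 XOR 00110001 = 01010100
byte 3: 00100000 XOR 11100001 = 11000001
byte 4: 01110011 XOR 11011001 = 10101010
byte 5: 01101001 XOR 10101011 = 11000010
byte 6: 01100111 XOR 10110011 = 11010100
byte 7: 01101110 XOR 10101011 = 11000101
byte 8: 01100001 XOR 11010101 = 10110100
byte 9: 01101100 XOR 10101100 = 11000000
byte 10: 00100000 XOR 10110111 = 10010111
byte 11: 00100001 XOR 01100010 = 01000011
byte 12: 00110101 XOR 00100011 = 00010110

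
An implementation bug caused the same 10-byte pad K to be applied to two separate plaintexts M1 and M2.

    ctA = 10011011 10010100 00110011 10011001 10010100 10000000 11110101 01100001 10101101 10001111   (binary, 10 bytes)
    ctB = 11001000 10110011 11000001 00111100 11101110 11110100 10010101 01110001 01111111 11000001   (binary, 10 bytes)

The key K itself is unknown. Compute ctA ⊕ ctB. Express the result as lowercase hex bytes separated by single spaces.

ctA ⊕ ctB = (M1 ⊕ K) ⊕ (M2 ⊕ K) = M1 ⊕ M2 — the shared key cancels under XOR.
byte 0: 9b ^ c8 = 53
byte 1: 94 ^ b3 = 27
byte 2: 33 ^ c1 = f2
byte 3: 99 ^ 3c = a5
byte 4: 94 ^ ee = 7a
byte 5: 80 ^ f4 = 74
byte 6: f5 ^ 95 = 60
byte 7: 61 ^ 71 = 10
byte 8: ad ^ 7f = d2
byte 9: 8f ^ c1 = 4e

53 27 f2 a5 7a 74 60 10 d2 4e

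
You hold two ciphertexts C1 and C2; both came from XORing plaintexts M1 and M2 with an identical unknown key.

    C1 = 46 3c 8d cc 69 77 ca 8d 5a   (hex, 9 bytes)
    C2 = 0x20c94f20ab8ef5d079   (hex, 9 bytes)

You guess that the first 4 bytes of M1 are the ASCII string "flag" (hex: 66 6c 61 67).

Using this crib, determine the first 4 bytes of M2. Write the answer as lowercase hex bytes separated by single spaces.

00 99 a3 8b

First, C1 ⊕ C2 = (M1 ⊕ K) ⊕ (M2 ⊕ K) = M1 ⊕ M2, so the key drops out. Then M2 = (M1 ⊕ M2) ⊕ M1 over the first 4 bytes.
byte 0: (46 ^ 20) ^ 66 = 66 ^ 66 = 00
byte 1: (3c ^ c9) ^ 6c = f5 ^ 6c = 99
byte 2: (8d ^ 4f) ^ 61 = c2 ^ 61 = a3
byte 3: (cc ^ 20) ^ 67 = ec ^ 67 = 8b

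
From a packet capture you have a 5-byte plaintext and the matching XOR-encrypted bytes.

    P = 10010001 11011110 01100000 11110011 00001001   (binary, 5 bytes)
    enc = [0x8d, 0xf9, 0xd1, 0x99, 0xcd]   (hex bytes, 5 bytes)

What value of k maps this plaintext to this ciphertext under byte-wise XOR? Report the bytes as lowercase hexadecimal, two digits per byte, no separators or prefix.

Since enc = P ⊕ k, XORing both sides with P gives k = P ⊕ enc.
byte 0: 91 xor 8d = 1c
byte 1: de xor f9 = 27
byte 2: 60 xor d1 = b1
byte 3: f3 xor 99 = 6a
byte 4: 09 xor cd = c4

1c27b16ac4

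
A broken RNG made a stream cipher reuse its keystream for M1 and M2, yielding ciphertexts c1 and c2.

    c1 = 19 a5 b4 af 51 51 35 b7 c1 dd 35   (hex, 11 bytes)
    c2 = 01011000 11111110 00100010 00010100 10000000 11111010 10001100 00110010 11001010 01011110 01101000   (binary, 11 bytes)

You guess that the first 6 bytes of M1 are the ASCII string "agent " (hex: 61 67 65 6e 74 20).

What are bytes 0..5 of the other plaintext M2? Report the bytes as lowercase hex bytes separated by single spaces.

First, c1 ⊕ c2 = (M1 ⊕ K) ⊕ (M2 ⊕ K) = M1 ⊕ M2, so the key drops out. Then M2 = (M1 ⊕ M2) ⊕ M1 over the first 6 bytes.
byte 0: (19 ^ 58) ^ 61 = 41 ^ 61 = 20
byte 1: (a5 ^ fe) ^ 67 = 5b ^ 67 = 3c
byte 2: (b4 ^ 22) ^ 65 = 96 ^ 65 = f3
byte 3: (af ^ 14) ^ 6e = bb ^ 6e = d5
byte 4: (51 ^ 80) ^ 74 = d1 ^ 74 = a5
byte 5: (51 ^ fa) ^ 20 = ab ^ 20 = 8b

20 3c f3 d5 a5 8b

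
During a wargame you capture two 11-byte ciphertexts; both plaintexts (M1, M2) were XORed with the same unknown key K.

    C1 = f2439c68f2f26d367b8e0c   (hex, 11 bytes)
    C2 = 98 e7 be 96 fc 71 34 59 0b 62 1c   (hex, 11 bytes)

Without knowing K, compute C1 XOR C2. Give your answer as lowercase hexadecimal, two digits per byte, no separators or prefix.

6aa422fe0e83596f70ec10

C1 ⊕ C2 = (M1 ⊕ K) ⊕ (M2 ⊕ K) = M1 ⊕ M2 — the shared key cancels under XOR.
f2 xor 98 = 6a
43 xor e7 = a4
9c xor be = 22
68 xor 96 = fe
f2 xor fc = 0e
f2 xor 71 = 83
6d xor 34 = 59
36 xor 59 = 6f
7b xor 0b = 70
8e xor 62 = ec
0c xor 1c = 10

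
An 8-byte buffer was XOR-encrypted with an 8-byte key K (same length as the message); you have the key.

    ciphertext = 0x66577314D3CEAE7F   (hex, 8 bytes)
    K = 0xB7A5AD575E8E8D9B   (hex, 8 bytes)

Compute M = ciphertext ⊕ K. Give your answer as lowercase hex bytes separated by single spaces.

01100110 XOR 10110111 = 11010001
01010111 XOR 10100101 = 11110010
01110011 XOR 10101101 = 11011110
00010100 XOR 01010111 = 01000011
11010011 XOR 01011110 = 10001101
11001110 XOR 10001110 = 01000000
10101110 XOR 10001101 = 00100011
01111111 XOR 10011011 = 11100100

d1 f2 de 43 8d 40 23 e4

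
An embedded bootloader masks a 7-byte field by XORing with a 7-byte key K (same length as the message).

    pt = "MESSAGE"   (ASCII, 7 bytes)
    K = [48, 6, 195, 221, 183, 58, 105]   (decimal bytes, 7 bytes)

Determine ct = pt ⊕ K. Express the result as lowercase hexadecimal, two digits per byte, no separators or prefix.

7d43908ef67d2c

4d ^ 30 = 7d
45 ^ 06 = 43
53 ^ c3 = 90
53 ^ dd = 8e
41 ^ b7 = f6
47 ^ 3a = 7d
45 ^ 69 = 2c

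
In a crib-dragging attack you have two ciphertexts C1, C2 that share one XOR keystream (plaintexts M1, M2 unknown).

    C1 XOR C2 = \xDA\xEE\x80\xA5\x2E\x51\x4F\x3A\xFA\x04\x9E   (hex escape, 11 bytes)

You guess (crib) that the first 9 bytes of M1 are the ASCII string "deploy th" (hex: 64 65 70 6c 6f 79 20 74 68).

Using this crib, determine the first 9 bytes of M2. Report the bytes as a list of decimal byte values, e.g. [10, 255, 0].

Since C1 ⊕ C2 = M1 ⊕ M2, XORing with the guessed M1 bytes yields the corresponding M2 bytes: M2 = (C1 ⊕ C2) ⊕ M1.
da ⊕ 64 = be
ee ⊕ 65 = 8b
80 ⊕ 70 = f0
a5 ⊕ 6c = c9
2e ⊕ 6f = 41
51 ⊕ 79 = 28
4f ⊕ 20 = 6f
3a ⊕ 74 = 4e
fa ⊕ 68 = 92

[190, 139, 240, 201, 65, 40, 111, 78, 146]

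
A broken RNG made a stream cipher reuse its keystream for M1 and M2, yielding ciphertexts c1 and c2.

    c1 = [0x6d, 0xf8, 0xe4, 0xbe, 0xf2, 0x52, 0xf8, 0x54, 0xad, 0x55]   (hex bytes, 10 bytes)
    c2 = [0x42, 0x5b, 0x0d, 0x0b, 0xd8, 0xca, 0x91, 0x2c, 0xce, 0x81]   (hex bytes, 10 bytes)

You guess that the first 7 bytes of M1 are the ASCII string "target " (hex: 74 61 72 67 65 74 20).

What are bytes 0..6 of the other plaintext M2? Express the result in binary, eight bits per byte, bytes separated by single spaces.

First, c1 ⊕ c2 = (M1 ⊕ K) ⊕ (M2 ⊕ K) = M1 ⊕ M2, so the key drops out. Then M2 = (M1 ⊕ M2) ⊕ M1 over the first 7 bytes.
byte 0: (6d XOR 42) XOR 74 = 2f XOR 74 = 5b
byte 1: (f8 XOR 5b) XOR 61 = a3 XOR 61 = c2
byte 2: (e4 XOR 0d) XOR 72 = e9 XOR 72 = 9b
byte 3: (be XOR 0b) XOR 67 = b5 XOR 67 = d2
byte 4: (f2 XOR d8) XOR 65 = 2a XOR 65 = 4f
byte 5: (52 XOR ca) XOR 74 = 98 XOR 74 = ec
byte 6: (f8 XOR 91) XOR 20 = 69 XOR 20 = 49

01011011 11000010 10011011 11010010 01001111 11101100 01001001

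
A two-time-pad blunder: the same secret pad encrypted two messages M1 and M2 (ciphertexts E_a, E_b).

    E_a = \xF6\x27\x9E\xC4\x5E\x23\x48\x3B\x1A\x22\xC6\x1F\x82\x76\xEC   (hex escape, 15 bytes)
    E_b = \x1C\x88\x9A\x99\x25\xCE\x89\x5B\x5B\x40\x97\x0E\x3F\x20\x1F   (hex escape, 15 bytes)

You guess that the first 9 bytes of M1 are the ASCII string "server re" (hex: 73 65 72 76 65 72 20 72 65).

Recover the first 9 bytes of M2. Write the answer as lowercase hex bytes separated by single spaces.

99 ca 76 2b 1e 9f e1 12 24

First, E_a ⊕ E_b = (M1 ⊕ K) ⊕ (M2 ⊕ K) = M1 ⊕ M2, so the key drops out. Then M2 = (M1 ⊕ M2) ⊕ M1 over the first 9 bytes.
byte 0: (f6 XOR 1c) XOR 73 = ea XOR 73 = 99
byte 1: (27 XOR 88) XOR 65 = af XOR 65 = ca
byte 2: (9e XOR 9a) XOR 72 = 04 XOR 72 = 76
byte 3: (c4 XOR 99) XOR 76 = 5d XOR 76 = 2b
byte 4: (5e XOR 25) XOR 65 = 7b XOR 65 = 1e
byte 5: (23 XOR ce) XOR 72 = ed XOR 72 = 9f
byte 6: (48 XOR 89) XOR 20 = c1 XOR 20 = e1
byte 7: (3b XOR 5b) XOR 72 = 60 XOR 72 = 12
byte 8: (1a XOR 5b) XOR 65 = 41 XOR 65 = 24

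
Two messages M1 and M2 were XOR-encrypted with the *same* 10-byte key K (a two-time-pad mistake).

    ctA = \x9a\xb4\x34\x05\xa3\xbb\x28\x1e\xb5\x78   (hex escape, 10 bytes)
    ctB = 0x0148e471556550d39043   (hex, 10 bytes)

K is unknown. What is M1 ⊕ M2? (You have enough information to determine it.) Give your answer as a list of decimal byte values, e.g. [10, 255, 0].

[155, 252, 208, 116, 246, 222, 120, 205, 37, 59]

ctA ⊕ ctB = (M1 ⊕ K) ⊕ (M2 ⊕ K) = M1 ⊕ M2 — the shared key cancels under XOR.
byte 0: 10011010 XOR 00000001 = 10011011
byte 1: 10110100 XOR 01001000 = 11111100
byte 2: 00110100 XOR 11100100 = 11010000
byte 3: 00000101 XOR 01110001 = 01110100
byte 4: 10100011 XOR 01010101 = 11110110
byte 5: 10111011 XOR 01100101 = 11011110
byte 6: 00101000 XOR 01010000 = 01111000
byte 7: 00011110 XOR 11010011 = 11001101
byte 8: 10110101 XOR 10010000 = 00100101
byte 9: 01111000 XOR 01000011 = 00111011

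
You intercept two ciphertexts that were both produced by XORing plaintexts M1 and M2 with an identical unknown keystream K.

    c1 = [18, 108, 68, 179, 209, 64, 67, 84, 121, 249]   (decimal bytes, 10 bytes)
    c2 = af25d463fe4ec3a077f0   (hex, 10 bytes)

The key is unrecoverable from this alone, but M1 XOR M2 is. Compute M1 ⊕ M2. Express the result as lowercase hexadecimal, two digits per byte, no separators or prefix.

c1 ⊕ c2 = (M1 ⊕ K) ⊕ (M2 ⊕ K) = M1 ⊕ M2 — the shared key cancels under XOR.
 18 ^ 175 = 189
108 ^  37 =  73
 68 ^ 212 = 144
179 ^  99 = 208
209 ^ 254 =  47
 64 ^  78 =  14
 67 ^ 195 = 128
 84 ^ 160 = 244
121 ^ 119 =  14
249 ^ 240 =   9

bd4990d02f0e80f40e09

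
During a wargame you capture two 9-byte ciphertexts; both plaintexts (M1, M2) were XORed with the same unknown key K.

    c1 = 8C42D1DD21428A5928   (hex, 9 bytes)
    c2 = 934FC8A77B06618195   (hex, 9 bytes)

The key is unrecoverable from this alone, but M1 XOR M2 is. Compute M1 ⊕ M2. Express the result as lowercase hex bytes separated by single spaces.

c1 ⊕ c2 = (M1 ⊕ K) ⊕ (M2 ⊕ K) = M1 ⊕ M2 — the shared key cancels under XOR.
byte 0: 140 XOR 147 =  31
byte 1:  66 XOR  79 =  13
byte 2: 209 XOR 200 =  25
byte 3: 221 XOR 167 = 122
byte 4:  33 XOR 123 =  90
byte 5:  66 XOR   6 =  68
byte 6: 138 XOR  97 = 235
byte 7:  89 XOR 129 = 216
byte 8:  40 XOR 149 = 189

1f 0d 19 7a 5a 44 eb d8 bd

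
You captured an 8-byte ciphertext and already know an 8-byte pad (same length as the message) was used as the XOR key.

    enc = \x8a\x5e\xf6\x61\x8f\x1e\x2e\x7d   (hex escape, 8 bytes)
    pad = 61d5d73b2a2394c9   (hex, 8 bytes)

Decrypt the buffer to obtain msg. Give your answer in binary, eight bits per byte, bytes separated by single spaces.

byte 0: 138 ^  97 = 235
byte 1:  94 ^ 213 = 139
byte 2: 246 ^ 215 =  33
byte 3:  97 ^  59 =  90
byte 4: 143 ^  42 = 165
byte 5:  30 ^  35 =  61
byte 6:  46 ^ 148 = 186
byte 7: 125 ^ 201 = 180

11101011 10001011 00100001 01011010 10100101 00111101 10111010 10110100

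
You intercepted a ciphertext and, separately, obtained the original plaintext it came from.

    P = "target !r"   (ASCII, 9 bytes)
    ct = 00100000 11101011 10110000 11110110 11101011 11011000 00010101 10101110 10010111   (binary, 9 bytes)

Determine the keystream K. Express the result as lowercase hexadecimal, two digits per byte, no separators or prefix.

Since ct = P ⊕ K, XORing both sides with P gives K = P ⊕ ct.
74 XOR 20 = 54
61 XOR eb = 8a
72 XOR b0 = c2
67 XOR f6 = 91
65 XOR eb = 8e
74 XOR d8 = ac
20 XOR 15 = 35
21 XOR ae = 8f
72 XOR 97 = e5

548ac2918eac358fe5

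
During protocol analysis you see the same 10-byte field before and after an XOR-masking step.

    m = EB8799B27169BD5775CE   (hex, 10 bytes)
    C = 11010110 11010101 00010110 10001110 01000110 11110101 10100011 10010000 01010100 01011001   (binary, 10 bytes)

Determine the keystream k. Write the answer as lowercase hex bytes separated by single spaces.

Since C = m ⊕ k, XORing both sides with m gives k = m ⊕ C.
eb ⊕ d6 = 3d
87 ⊕ d5 = 52
99 ⊕ 16 = 8f
b2 ⊕ 8e = 3c
71 ⊕ 46 = 37
69 ⊕ f5 = 9c
bd ⊕ a3 = 1e
57 ⊕ 90 = c7
75 ⊕ 54 = 21
ce ⊕ 59 = 97

3d 52 8f 3c 37 9c 1e c7 21 97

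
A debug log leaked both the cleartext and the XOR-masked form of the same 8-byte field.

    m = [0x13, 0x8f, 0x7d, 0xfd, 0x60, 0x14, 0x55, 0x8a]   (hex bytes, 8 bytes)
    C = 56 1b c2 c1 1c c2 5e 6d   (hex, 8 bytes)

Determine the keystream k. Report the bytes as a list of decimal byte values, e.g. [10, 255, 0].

Since C = m ⊕ k, XORing both sides with m gives k = m ⊕ C.
byte 0: 13 xor 56 = 45
byte 1: 8f xor 1b = 94
byte 2: 7d xor c2 = bf
byte 3: fd xor c1 = 3c
byte 4: 60 xor 1c = 7c
byte 5: 14 xor c2 = d6
byte 6: 55 xor 5e = 0b
byte 7: 8a xor 6d = e7

[69, 148, 191, 60, 124, 214, 11, 231]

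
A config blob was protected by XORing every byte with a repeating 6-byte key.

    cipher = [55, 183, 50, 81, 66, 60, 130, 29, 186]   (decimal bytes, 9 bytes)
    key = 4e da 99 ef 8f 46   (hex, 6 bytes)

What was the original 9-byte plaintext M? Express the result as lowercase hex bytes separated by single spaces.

The 6-byte key repeats, so the effective keystream is 4e da 99 ef 8f 46 4e da 99.
byte 0: 37 ^ 4e = 79
byte 1: b7 ^ da = 6d
byte 2: 32 ^ 99 = ab
byte 3: 51 ^ ef = be
byte 4: 42 ^ 8f = cd
byte 5: 3c ^ 46 = 7a
byte 6: 82 ^ 4e = cc
byte 7: 1d ^ da = c7
byte 8: ba ^ 99 = 23

79 6d ab be cd 7a cc c7 23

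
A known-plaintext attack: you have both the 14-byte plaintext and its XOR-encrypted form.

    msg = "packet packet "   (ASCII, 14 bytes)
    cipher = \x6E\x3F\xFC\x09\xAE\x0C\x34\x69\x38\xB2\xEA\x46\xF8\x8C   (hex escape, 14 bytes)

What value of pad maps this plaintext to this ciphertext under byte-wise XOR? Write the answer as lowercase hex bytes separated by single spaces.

Since cipher = msg ⊕ pad, XORing both sides with msg gives pad = msg ⊕ cipher.
01110000 ⊕ 01101110 = 00011110
01100001 ⊕ 00111111 = 01011110
01100011 ⊕ 11111100 = 10011111
01101011 ⊕ 00001001 = 01100010
01100101 ⊕ 10101110 = 11001011
01110100 ⊕ 00001100 = 01111000
00100000 ⊕ 00110100 = 00010100
01110000 ⊕ 01101001 = 00011001
01100001 ⊕ 00111000 = 01011001
01100011 ⊕ 10110010 = 11010001
01101011 ⊕ 11101010 = 10000001
01100101 ⊕ 01000110 = 00100011
01110100 ⊕ 11111000 = 10001100
00100000 ⊕ 10001100 = 10101100

1e 5e 9f 62 cb 78 14 19 59 d1 81 23 8c ac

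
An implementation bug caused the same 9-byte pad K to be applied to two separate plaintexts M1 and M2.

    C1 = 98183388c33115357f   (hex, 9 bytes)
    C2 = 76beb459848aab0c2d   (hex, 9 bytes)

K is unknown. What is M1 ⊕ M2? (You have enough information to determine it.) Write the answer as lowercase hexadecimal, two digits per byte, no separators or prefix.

C1 ⊕ C2 = (M1 ⊕ K) ⊕ (M2 ⊕ K) = M1 ⊕ M2 — the shared key cancels under XOR.
10011000 xor 01110110 = 11101110
00011000 xor 10111110 = 10100110
00110011 xor 10110100 = 10000111
10001000 xor 01011001 = 11010001
11000011 xor 10000100 = 01000111
00110001 xor 10001010 = 10111011
00010101 xor 10101011 = 10111110
00110101 xor 00001100 = 00111001
01111111 xor 00101101 = 01010010

eea687d147bbbe3952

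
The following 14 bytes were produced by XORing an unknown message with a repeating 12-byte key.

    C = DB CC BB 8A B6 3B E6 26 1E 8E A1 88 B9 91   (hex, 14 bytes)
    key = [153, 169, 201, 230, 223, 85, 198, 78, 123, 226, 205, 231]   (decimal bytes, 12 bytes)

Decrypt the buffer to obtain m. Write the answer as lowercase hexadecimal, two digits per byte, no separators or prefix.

The 12-byte key repeats, so the effective keystream is 99 a9 c9 e6 df 55 c6 4e 7b e2 cd e7 99 a9.
byte 0: db ^ 99 = 42
byte 1: cc ^ a9 = 65
byte 2: bb ^ c9 = 72
byte 3: 8a ^ e6 = 6c
byte 4: b6 ^ df = 69
byte 5: 3b ^ 55 = 6e
byte 6: e6 ^ c6 = 20
byte 7: 26 ^ 4e = 68
byte 8: 1e ^ 7b = 65
byte 9: 8e ^ e2 = 6c
byte 10: a1 ^ cd = 6c
byte 11: 88 ^ e7 = 6f
byte 12: b9 ^ 99 = 20
byte 13: 91 ^ a9 = 38

4265726c696e2068656c6c6f2038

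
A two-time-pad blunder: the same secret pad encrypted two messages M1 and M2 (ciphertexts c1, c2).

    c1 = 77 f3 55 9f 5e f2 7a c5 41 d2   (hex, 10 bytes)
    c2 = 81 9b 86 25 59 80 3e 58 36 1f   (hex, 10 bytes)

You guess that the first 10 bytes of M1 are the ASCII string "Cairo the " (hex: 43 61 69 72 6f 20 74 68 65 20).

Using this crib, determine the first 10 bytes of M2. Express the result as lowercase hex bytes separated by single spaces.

First, c1 ⊕ c2 = (M1 ⊕ K) ⊕ (M2 ⊕ K) = M1 ⊕ M2, so the key drops out. Then M2 = (M1 ⊕ M2) ⊕ M1 over the first 10 bytes.
byte 0: (77 ⊕ 81) ⊕ 43 = f6 ⊕ 43 = b5
byte 1: (f3 ⊕ 9b) ⊕ 61 = 68 ⊕ 61 = 09
byte 2: (55 ⊕ 86) ⊕ 69 = d3 ⊕ 69 = ba
byte 3: (9f ⊕ 25) ⊕ 72 = ba ⊕ 72 = c8
byte 4: (5e ⊕ 59) ⊕ 6f = 07 ⊕ 6f = 68
byte 5: (f2 ⊕ 80) ⊕ 20 = 72 ⊕ 20 = 52
byte 6: (7a ⊕ 3e) ⊕ 74 = 44 ⊕ 74 = 30
byte 7: (c5 ⊕ 58) ⊕ 68 = 9d ⊕ 68 = f5
byte 8: (41 ⊕ 36) ⊕ 65 = 77 ⊕ 65 = 12
byte 9: (d2 ⊕ 1f) ⊕ 20 = cd ⊕ 20 = ed

b5 09 ba c8 68 52 30 f5 12 ed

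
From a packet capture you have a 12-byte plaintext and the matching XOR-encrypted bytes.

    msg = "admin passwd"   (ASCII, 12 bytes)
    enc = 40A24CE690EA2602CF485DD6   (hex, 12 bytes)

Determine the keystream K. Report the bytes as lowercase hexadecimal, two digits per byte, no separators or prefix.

Since enc = msg ⊕ K, XORing both sides with msg gives K = msg ⊕ enc.
byte 0: 01100001 ⊕ 01000000 = 00100001
byte 1: 01100100 ⊕ 10100010 = 11000110
byte 2: 01101101 ⊕ 01001100 = 00100001
byte 3: 01101001 ⊕ 11100110 = 10001111
byte 4: 01101110 ⊕ 10010000 = 11111110
byte 5: 00100000 ⊕ 11101010 = 11001010
byte 6: 01110000 ⊕ 00100110 = 01010110
byte 7: 01100001 ⊕ 00000010 = 01100011
byte 8: 01110011 ⊕ 11001111 = 10111100
byte 9: 01110011 ⊕ 01001000 = 00111011
byte 10: 01110111 ⊕ 01011101 = 00101010
byte 11: 01100100 ⊕ 11010110 = 10110010

21c6218ffeca5663bc3b2ab2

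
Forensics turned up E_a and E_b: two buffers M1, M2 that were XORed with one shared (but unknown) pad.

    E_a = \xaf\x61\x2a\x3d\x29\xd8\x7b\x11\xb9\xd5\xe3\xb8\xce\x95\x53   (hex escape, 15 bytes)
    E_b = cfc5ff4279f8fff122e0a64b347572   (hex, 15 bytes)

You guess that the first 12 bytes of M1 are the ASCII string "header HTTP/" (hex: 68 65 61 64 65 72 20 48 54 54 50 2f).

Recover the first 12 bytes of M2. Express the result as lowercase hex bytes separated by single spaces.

08 c1 b4 1b 35 52 a4 a8 cf 61 15 dc

First, E_a ⊕ E_b = (M1 ⊕ K) ⊕ (M2 ⊕ K) = M1 ⊕ M2, so the key drops out. Then M2 = (M1 ⊕ M2) ⊕ M1 over the first 12 bytes.
byte 0: (af ^ cf) ^ 68 = 60 ^ 68 = 08
byte 1: (61 ^ c5) ^ 65 = a4 ^ 65 = c1
byte 2: (2a ^ ff) ^ 61 = d5 ^ 61 = b4
byte 3: (3d ^ 42) ^ 64 = 7f ^ 64 = 1b
byte 4: (29 ^ 79) ^ 65 = 50 ^ 65 = 35
byte 5: (d8 ^ f8) ^ 72 = 20 ^ 72 = 52
byte 6: (7b ^ ff) ^ 20 = 84 ^ 20 = a4
byte 7: (11 ^ f1) ^ 48 = e0 ^ 48 = a8
byte 8: (b9 ^ 22) ^ 54 = 9b ^ 54 = cf
byte 9: (d5 ^ e0) ^ 54 = 35 ^ 54 = 61
byte 10: (e3 ^ a6) ^ 50 = 45 ^ 50 = 15
byte 11: (b8 ^ 4b) ^ 2f = f3 ^ 2f = dc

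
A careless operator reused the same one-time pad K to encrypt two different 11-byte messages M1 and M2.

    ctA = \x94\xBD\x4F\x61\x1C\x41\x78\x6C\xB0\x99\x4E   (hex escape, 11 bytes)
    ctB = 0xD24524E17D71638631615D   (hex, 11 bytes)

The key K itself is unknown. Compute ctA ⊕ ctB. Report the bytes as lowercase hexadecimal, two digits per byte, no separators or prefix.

ctA ⊕ ctB = (M1 ⊕ K) ⊕ (M2 ⊕ K) = M1 ⊕ M2 — the shared key cancels under XOR.
94 ^ d2 = 46
bd ^ 45 = f8
4f ^ 24 = 6b
61 ^ e1 = 80
1c ^ 7d = 61
41 ^ 71 = 30
78 ^ 63 = 1b
6c ^ 86 = ea
b0 ^ 31 = 81
99 ^ 61 = f8
4e ^ 5d = 13

46f86b8061301bea81f813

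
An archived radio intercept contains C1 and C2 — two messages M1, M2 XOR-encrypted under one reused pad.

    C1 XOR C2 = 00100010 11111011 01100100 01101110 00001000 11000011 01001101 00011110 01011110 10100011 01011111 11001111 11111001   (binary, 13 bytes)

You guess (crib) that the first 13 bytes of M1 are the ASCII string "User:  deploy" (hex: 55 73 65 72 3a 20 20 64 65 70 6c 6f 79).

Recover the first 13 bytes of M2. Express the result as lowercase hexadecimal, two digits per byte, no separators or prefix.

7788011c32e36d7a3bd333a080

Since C1 ⊕ C2 = M1 ⊕ M2, XORing with the guessed M1 bytes yields the corresponding M2 bytes: M2 = (C1 ⊕ C2) ⊕ M1.
22 xor 55 = 77
fb xor 73 = 88
64 xor 65 = 01
6e xor 72 = 1c
08 xor 3a = 32
c3 xor 20 = e3
4d xor 20 = 6d
1e xor 64 = 7a
5e xor 65 = 3b
a3 xor 70 = d3
5f xor 6c = 33
cf xor 6f = a0
f9 xor 79 = 80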